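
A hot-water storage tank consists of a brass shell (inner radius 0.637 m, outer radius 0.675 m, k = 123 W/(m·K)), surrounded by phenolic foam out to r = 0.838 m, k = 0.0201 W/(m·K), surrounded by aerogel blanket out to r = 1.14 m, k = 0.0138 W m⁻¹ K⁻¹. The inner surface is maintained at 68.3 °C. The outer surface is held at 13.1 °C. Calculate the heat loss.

Q = 18.6 W

Resistance network (inner→outer):
  R_brass = (1/0.637 − 1/0.675)/(4πk) = 0.08838/(4π·123) = 5.718×10^-5 K/W
  R_phenolic foam = (1/0.675 − 1/0.838)/(4πk) = 0.2882/(4π·0.0201) = 1.141 K/W
  R_aerogel blanket = (1/0.838 − 1/1.14)/(4πk) = 0.3161/(4π·0.0138) = 1.823 K/W
ΣR = 5.718×10^-5 + 1.141 + 1.823 = 2.964 K/W
Q = ΔT/ΣR = (68.3 °C − 13.1 °C)/2.964 = 18.6 W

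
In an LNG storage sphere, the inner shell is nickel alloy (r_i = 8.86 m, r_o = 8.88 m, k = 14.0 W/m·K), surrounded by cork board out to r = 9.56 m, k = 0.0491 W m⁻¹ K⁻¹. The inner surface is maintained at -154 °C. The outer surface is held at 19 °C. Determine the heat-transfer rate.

Resistance network (inner→outer):
  R_nickel alloy = (1/8.86 − 1/8.88)/(4πk) = 2.542×10^-4/(4π·14.0) = 1.445×10^-6 K/W
  R_cork board = (1/8.88 − 1/9.56)/(4πk) = 0.008010/(4π·0.0491) = 0.01298 K/W
ΣR = 1.445×10^-6 + 0.01298 = 0.01298 K/W
Q = ΔT/ΣR = (-154 °C − 19 °C)/0.01298 = -13300 W
(Negative Q ⇒ heat flows inward; heat gain = 13300 W.)

Q = 13.3 kW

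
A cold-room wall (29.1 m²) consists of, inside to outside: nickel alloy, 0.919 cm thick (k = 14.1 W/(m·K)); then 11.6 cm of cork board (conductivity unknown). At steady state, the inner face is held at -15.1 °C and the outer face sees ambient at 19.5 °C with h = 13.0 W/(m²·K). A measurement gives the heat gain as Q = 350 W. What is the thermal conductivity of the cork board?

k = 0.0414 W/m·K

ΣR = ΔT/Q = |-15.1 − 19.5|/350 = 0.09886 K/W
Known resistances:
  R_nickel alloy = L/(kA) = 0.00919/(14.1·29.1) = 2.240×10^-5 K/W
  R_conv,out = 1/(hA) = 1/(13.0·29.1) = 0.002643 K/W
R_cork board = ΣR − ΣR_known = 0.09886 − 0.002665 = 0.09620 K/W
L/(kA) = 0.09620 ⇒ k = 0.116/(0.09620·29.1) = 0.0414 W/m·K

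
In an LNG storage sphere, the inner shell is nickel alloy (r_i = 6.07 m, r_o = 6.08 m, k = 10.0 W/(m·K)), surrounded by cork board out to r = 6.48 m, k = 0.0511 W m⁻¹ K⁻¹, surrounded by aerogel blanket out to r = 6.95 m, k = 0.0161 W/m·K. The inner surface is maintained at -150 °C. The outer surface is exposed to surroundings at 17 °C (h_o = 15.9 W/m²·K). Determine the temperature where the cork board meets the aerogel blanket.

T = -111 °C

Treat each layer as a resistance in series:
  R_nickel alloy = (1/6.07 − 1/6.08)/(4πk) = 2.710×10^-4/(4π·10.0) = 2.156×10^-6 K/W
  R_cork board = (1/6.08 − 1/6.48)/(4πk) = 0.01015/(4π·0.0511) = 0.01581 K/W
  R_aerogel blanket = (1/6.48 − 1/6.95)/(4πk) = 0.01044/(4π·0.0161) = 0.05158 K/W
  R_conv,out = 1/(4πr²h) = 1/(4π·6.95²·15.9) = 1.036×10^-4 K/W
ΣR = 2.156×10^-6 + 0.01581 + 0.05158 + 1.036×10^-4 = 0.06750 K/W
Q = ΔT/ΣR = (-150 °C − 17 °C)/0.06750 = -2474 W
From the inner boundary to the cork board/aerogel blanket interface, ΣR_partial = 0.01581 K/W.
T_interface = T_in − Q·ΣR_partial = -150 °C − (-2474)(0.01581) = -111 °C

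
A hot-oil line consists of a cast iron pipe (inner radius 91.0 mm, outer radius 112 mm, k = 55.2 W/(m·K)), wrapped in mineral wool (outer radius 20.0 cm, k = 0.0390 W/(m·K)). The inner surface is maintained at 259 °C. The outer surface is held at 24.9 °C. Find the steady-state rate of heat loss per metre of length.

Treat each layer as a resistance in series:
  R'_cast iron = ln(0.112/0.0910)/(2πk) = 0.2076/(2π·55.2) = 5.987×10^-4 m·K/W
  R'_mineral wool = ln(0.200/0.112)/(2πk) = 0.5798/(2π·0.0390) = 2.366 m·K/W
ΣR = 5.987×10^-4 + 2.366 = 2.367 m·K/W
Q' = ΔT/ΣR = (259 °C − 24.9 °C)/2.367 = 98.9 W/m

Q' = 98.9 W/m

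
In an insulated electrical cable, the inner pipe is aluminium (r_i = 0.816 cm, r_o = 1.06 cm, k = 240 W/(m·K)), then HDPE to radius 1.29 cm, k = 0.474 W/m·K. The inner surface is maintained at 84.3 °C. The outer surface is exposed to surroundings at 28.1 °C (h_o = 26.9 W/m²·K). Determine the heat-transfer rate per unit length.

Q' = 107 W/m

Resistance network (inner→outer):
  R'_aluminium = ln(0.0106/0.00816)/(2πk) = 0.2616/(2π·240) = 1.735×10^-4 m·K/W
  R'_HDPE = ln(0.0129/0.0106)/(2πk) = 0.1964/(2π·0.474) = 0.06594 m·K/W
  R'_conv,out = 1/(2πr h) = 1/(2π·0.0129·26.9) = 0.4586 m·K/W
ΣR = 1.735×10^-4 + 0.06594 + 0.4586 = 0.5247 m·K/W
Q' = ΔT/ΣR = (84.3 °C − 28.1 °C)/0.5247 = 107 W/m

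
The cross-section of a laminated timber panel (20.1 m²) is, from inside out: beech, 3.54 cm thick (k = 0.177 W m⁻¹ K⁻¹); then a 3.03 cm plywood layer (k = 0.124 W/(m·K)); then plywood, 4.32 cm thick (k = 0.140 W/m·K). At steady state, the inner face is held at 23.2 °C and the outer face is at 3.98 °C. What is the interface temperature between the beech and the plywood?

Treat each layer as a resistance in series:
  R_beech = L/(kA) = 0.0354/(0.177·20.1) = 0.009950 K/W
  R_plywood = L/(kA) = 0.0303/(0.124·20.1) = 0.01216 K/W
  R_plywood = L/(kA) = 0.0432/(0.140·20.1) = 0.01535 K/W
ΣR = 0.009950 + 0.01216 + 0.01535 = 0.03746 K/W
Q = ΔT/ΣR = (23.2 °C − 3.98 °C)/0.03746 = 513.1 W
From the inner boundary to the beech/plywood interface, ΣR_partial = 0.009950 K/W.
T_interface = T_in − Q·ΣR_partial = 23.2 °C − (513.1)(0.009950) = 18.1 °C

T = 18.1 °C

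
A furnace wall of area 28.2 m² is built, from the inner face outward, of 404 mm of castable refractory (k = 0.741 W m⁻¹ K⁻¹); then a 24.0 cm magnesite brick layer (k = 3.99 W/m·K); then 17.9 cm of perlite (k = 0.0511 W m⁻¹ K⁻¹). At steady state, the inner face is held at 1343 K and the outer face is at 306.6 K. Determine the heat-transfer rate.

Series thermal resistances, inner to outer:
  R_castable refractory = L/(kA) = 0.404/(0.741·28.2) = 0.01933 K/W
  R_magnesite brick = L/(kA) = 0.240/(3.99·28.2) = 0.002133 K/W
  R_perlite = L/(kA) = 0.179/(0.0511·28.2) = 0.1242 K/W
ΣR = 0.01933 + 0.002133 + 0.1242 = 0.1457 K/W
Q = ΔT/ΣR = (1343 K − 306.6 K)/0.1457 = 7110 W

Q = 7.11 kW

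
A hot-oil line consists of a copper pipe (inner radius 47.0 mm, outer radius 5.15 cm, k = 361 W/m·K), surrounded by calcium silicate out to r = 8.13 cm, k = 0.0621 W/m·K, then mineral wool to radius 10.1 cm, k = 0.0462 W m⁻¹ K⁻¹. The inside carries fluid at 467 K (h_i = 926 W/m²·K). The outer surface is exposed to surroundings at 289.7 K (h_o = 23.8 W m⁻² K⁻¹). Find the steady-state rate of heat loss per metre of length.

Q' = 89.2 W/m

Series thermal resistances, inner to outer:
  R'_conv,in = 1/(2πr h) = 1/(2π·0.0470·926) = 0.003657 m·K/W
  R'_copper = ln(0.0515/0.0470)/(2πk) = 0.09143/(2π·361) = 4.031×10^-5 m·K/W
  R'_calcium silicate = ln(0.0813/0.0515)/(2πk) = 0.4566/(2π·0.0621) = 1.170 m·K/W
  R'_mineral wool = ln(0.101/0.0813)/(2πk) = 0.2170/(2π·0.0462) = 0.7475 m·K/W
  R'_conv,out = 1/(2πr h) = 1/(2π·0.101·23.8) = 0.06621 m·K/W
ΣR = 0.003657 + 4.031×10^-5 + 1.170 + 0.7475 + 0.06621 = 1.987 m·K/W
Q' = ΔT/ΣR = (467 K − 289.7 K)/1.987 = 89.2 W/m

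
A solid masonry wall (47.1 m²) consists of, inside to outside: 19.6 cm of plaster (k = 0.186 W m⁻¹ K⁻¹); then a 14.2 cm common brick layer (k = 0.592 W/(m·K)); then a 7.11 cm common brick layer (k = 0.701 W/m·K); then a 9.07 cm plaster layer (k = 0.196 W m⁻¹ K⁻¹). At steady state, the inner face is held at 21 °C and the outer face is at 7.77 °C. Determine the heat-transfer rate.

Q = 335 W

Treat each layer as a resistance in series:
  R_plaster = L/(kA) = 0.196/(0.186·47.1) = 0.02237 K/W
  R_common brick = L/(kA) = 0.142/(0.592·47.1) = 0.005093 K/W
  R_common brick = L/(kA) = 0.0711/(0.701·47.1) = 0.002153 K/W
  R_plaster = L/(kA) = 0.0907/(0.196·47.1) = 0.009825 K/W
ΣR = 0.02237 + 0.005093 + 0.002153 + 0.009825 = 0.03944 K/W
Q = ΔT/ΣR = (21 °C − 7.77 °C)/0.03944 = 335 W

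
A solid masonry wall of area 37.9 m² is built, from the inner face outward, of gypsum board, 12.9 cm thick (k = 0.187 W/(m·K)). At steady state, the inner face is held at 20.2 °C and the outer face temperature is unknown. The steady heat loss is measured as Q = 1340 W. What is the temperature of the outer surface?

Sum the resistances:
  R_gypsum board = L/(kA) = 0.129/(0.187·37.9) = 0.01820 K/W
ΣR = 0.01820 K/W
ΔT = Q·ΣR = 1340 × 0.01820 = 24.39 K
Heat flows outward, so T_out = T_in − ΔT = 20.2 − 24.39 = -4.19 °C

T_out = -4.19 °C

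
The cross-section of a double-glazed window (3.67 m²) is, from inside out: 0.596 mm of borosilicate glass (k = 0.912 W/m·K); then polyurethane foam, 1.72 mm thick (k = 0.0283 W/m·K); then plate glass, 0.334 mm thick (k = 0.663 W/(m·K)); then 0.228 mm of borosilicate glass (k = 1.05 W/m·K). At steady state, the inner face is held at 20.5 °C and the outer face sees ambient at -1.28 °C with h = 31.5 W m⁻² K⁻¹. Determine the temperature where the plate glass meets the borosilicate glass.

Series thermal resistances, inner to outer:
  R_borosilicate glass = L/(kA) = 5.96×10^-4/(0.912·3.67) = 1.781×10^-4 K/W
  R_polyurethane foam = L/(kA) = 0.00172/(0.0283·3.67) = 0.01656 K/W
  R_plate glass = L/(kA) = 3.34×10^-4/(0.663·3.67) = 1.373×10^-4 K/W
  R_borosilicate glass = L/(kA) = 2.28×10^-4/(1.05·3.67) = 5.917×10^-5 K/W
  R_conv,out = 1/(hA) = 1/(31.5·3.67) = 0.008650 K/W
ΣR = 1.781×10^-4 + 0.01656 + 1.373×10^-4 + 5.917×10^-5 + 0.008650 = 0.02558 K/W
Q = ΔT/ΣR = (20.5 °C − -1.28 °C)/0.02558 = 851.4 W
From the inner boundary to the plate glass/borosilicate glass interface, ΣR_partial = 0.01688 K/W.
T_interface = T_in − Q·ΣR_partial = 20.5 °C − (851.4)(0.01688) = 6.13 °C

T = 6.13 °C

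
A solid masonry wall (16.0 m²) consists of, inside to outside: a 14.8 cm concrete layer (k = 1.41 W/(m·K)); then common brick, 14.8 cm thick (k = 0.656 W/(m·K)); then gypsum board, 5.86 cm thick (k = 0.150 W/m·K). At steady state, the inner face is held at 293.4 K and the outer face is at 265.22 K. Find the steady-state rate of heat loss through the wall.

Q = 625 W

Series thermal resistances, inner to outer:
  R_concrete = L/(kA) = 0.148/(1.41·16.0) = 0.006560 K/W
  R_common brick = L/(kA) = 0.148/(0.656·16.0) = 0.01410 K/W
  R_gypsum board = L/(kA) = 0.0586/(0.150·16.0) = 0.02442 K/W
ΣR = 0.006560 + 0.01410 + 0.02442 = 0.04508 K/W
Q = ΔT/ΣR = (293.4 K − 265.22 K)/0.04508 = 625 W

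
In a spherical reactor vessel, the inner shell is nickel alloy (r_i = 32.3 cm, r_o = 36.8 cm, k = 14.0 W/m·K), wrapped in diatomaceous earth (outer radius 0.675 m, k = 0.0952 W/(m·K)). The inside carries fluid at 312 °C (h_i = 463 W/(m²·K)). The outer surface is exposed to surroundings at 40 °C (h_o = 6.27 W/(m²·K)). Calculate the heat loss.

Treat each layer as a resistance in series:
  R_conv,in = 1/(4πr²h) = 1/(4π·0.323²·463) = 0.001647 K/W
  R_nickel alloy = (1/0.323 − 1/0.368)/(4πk) = 0.3786/(4π·14.0) = 0.002152 K/W
  R_diatomaceous earth = (1/0.368 − 1/0.675)/(4πk) = 1.236/(4π·0.0952) = 1.033 K/W
  R_conv,out = 1/(4πr²h) = 1/(4π·0.675²·6.27) = 0.02786 K/W
ΣR = 0.001647 + 0.002152 + 1.033 + 0.02786 = 1.065 K/W
Q = ΔT/ΣR = (312 °C − 40 °C)/1.065 = 255 W

Q = 255 W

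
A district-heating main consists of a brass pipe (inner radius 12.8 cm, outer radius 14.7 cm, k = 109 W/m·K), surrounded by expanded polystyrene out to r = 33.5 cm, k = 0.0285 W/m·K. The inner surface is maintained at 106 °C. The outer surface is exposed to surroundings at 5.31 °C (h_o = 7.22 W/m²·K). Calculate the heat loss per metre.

Treat each layer as a resistance in series:
  R'_brass = ln(0.147/0.128)/(2πk) = 0.1384/(2π·109) = 2.021×10^-4 m·K/W
  R'_expanded polystyrene = ln(0.335/0.147)/(2πk) = 0.8237/(2π·0.0285) = 4.600 m·K/W
  R'_conv,out = 1/(2πr h) = 1/(2π·0.335·7.22) = 0.06580 m·K/W
ΣR = 2.021×10^-4 + 4.600 + 0.06580 = 4.666 m·K/W
Q' = ΔT/ΣR = (106 °C − 5.31 °C)/4.666 = 21.6 W/m

Q' = 21.6 W/m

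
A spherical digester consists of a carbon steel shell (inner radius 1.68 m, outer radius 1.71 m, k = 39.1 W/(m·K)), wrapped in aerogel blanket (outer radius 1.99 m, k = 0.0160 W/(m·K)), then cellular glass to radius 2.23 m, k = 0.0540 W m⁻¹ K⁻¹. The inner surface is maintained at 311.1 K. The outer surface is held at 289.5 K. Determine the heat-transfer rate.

Treat each layer as a resistance in series:
  R_carbon steel = (1/1.68 − 1/1.71)/(4πk) = 0.01044/(4π·39.1) = 2.125×10^-5 K/W
  R_aerogel blanket = (1/1.71 − 1/1.99)/(4πk) = 0.08228/(4π·0.0160) = 0.4092 K/W
  R_cellular glass = (1/1.99 − 1/2.23)/(4πk) = 0.05408/(4π·0.0540) = 0.07970 K/W
ΣR = 2.125×10^-5 + 0.4092 + 0.07970 = 0.4889 K/W
Q = ΔT/ΣR = (311.1 K − 289.5 K)/0.4889 = 44.2 W

Q = 44.2 W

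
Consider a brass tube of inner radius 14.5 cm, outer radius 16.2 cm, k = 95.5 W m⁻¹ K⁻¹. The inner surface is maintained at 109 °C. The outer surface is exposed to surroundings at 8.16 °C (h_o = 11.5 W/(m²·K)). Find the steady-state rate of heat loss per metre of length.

Q' = 1180 W/m

Series thermal resistances, inner to outer:
  R'_brass = ln(0.162/0.145)/(2πk) = 0.1109/(2π·95.5) = 1.848×10^-4 m·K/W
  R'_conv,out = 1/(2πr h) = 1/(2π·0.162·11.5) = 0.08543 m·K/W
ΣR = 1.848×10^-4 + 0.08543 = 0.08561 m·K/W
Q' = ΔT/ΣR = (109 °C − 8.16 °C)/0.08561 = 1180 W/m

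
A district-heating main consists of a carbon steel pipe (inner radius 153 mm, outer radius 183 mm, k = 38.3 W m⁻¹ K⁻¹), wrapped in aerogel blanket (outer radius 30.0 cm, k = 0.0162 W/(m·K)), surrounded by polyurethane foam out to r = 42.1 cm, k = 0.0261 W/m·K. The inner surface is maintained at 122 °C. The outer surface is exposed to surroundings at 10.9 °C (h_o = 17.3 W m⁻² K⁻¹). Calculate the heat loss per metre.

Treat each layer as a resistance in series:
  R'_carbon steel = ln(0.183/0.153)/(2πk) = 0.1790/(2π·38.3) = 7.440×10^-4 m·K/W
  R'_aerogel blanket = ln(0.300/0.183)/(2πk) = 0.4943/(2π·0.0162) = 4.856 m·K/W
  R'_polyurethane foam = ln(0.421/0.300)/(2πk) = 0.3389/(2π·0.0261) = 2.066 m·K/W
  R'_conv,out = 1/(2πr h) = 1/(2π·0.421·17.3) = 0.02185 m·K/W
ΣR = 7.440×10^-4 + 4.856 + 2.066 + 0.02185 = 6.945 m·K/W
Q' = ΔT/ΣR = (122 °C − 10.9 °C)/6.945 = 16.0 W/m

Q' = 16.0 W/m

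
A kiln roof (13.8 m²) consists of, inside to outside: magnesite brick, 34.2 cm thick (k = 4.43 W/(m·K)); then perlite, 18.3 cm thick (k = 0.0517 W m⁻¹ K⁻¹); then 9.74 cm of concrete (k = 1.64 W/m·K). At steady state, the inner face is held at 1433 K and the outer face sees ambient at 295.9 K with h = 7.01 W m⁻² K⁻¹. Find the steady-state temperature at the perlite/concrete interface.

Resistance network (inner→outer):
  R_magnesite brick = L/(kA) = 0.342/(4.43·13.8) = 0.005594 K/W
  R_perlite = L/(kA) = 0.183/(0.0517·13.8) = 0.2565 K/W
  R_concrete = L/(kA) = 0.0974/(1.64·13.8) = 0.004304 K/W
  R_conv,out = 1/(hA) = 1/(7.01·13.8) = 0.01034 K/W
ΣR = 0.005594 + 0.2565 + 0.004304 + 0.01034 = 0.2767 K/W
Q = ΔT/ΣR = (1433 K − 295.9 K)/0.2767 = 4110 W
From the inner boundary to the perlite/concrete interface, ΣR_partial = 0.2621 K/W.
T_interface = T_in − Q·ΣR_partial = 1433 K − (4110)(0.2621) = 356 K

T = 356 K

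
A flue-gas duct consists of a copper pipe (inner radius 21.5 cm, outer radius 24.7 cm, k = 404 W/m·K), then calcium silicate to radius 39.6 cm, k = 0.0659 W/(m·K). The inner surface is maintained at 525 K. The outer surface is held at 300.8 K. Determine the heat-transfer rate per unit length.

Q' = 197 W/m

Treat each layer as a resistance in series:
  R'_copper = ln(0.247/0.215)/(2πk) = 0.1388/(2π·404) = 5.466×10^-5 m·K/W
  R'_calcium silicate = ln(0.396/0.247)/(2πk) = 0.4720/(2π·0.0659) = 1.140 m·K/W
ΣR = 5.466×10^-5 + 1.140 = 1.140 m·K/W
Q' = ΔT/ΣR = (525 K − 300.8 K)/1.140 = 197 W/m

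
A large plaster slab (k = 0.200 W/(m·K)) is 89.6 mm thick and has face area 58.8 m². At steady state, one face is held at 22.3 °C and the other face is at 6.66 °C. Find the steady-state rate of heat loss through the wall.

Q = kA·ΔT/L = 0.200 × 58.8 × |22.3 °C − 6.66 °C| / 0.0896 = 2050 W

Q = 2.05 kW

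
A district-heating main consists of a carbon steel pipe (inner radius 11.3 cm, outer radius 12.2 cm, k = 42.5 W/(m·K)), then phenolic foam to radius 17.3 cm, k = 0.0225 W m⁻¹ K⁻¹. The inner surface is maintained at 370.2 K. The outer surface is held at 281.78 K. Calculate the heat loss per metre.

Resistance network (inner→outer):
  R'_carbon steel = ln(0.122/0.113)/(2πk) = 0.07663/(2π·42.5) = 2.870×10^-4 m·K/W
  R'_phenolic foam = ln(0.173/0.122)/(2πk) = 0.3493/(2π·0.0225) = 2.471 m·K/W
ΣR = 2.870×10^-4 + 2.471 = 2.471 m·K/W
Q' = ΔT/ΣR = (370.2 K − 281.78 K)/2.471 = 35.8 W/m

Q' = 35.8 W/m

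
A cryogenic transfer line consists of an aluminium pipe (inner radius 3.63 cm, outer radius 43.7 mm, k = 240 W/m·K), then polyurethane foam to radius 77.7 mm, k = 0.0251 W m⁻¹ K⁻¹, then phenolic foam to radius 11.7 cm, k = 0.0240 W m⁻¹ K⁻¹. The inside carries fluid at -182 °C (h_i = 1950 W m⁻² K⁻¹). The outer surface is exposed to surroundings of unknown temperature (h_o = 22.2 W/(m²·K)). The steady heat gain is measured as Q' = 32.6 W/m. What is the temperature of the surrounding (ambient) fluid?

T_out = 27.5 °C

Series resistances:
  R'_conv,in = 1/(2πr h) = 1/(2π·0.0363·1950) = 0.002248 m·K/W
  R'_aluminium = ln(0.0437/0.0363)/(2πk) = 0.1855/(2π·240) = 1.230×10^-4 m·K/W
  R'_polyurethane foam = ln(0.0777/0.0437)/(2πk) = 0.5755/(2π·0.0251) = 3.649 m·K/W
  R'_phenolic foam = ln(0.117/0.0777)/(2πk) = 0.4093/(2π·0.0240) = 2.714 m·K/W
  R'_conv,out = 1/(2πr h) = 1/(2π·0.117·22.2) = 0.06127 m·K/W
ΣR = 6.427 m·K/W
ΔT = Q'·ΣR = 32.6 × 6.427 = 209.5 K
Heat flows inward, so T_out = T_in + ΔT = -182 + 209.5 = 27.5 °C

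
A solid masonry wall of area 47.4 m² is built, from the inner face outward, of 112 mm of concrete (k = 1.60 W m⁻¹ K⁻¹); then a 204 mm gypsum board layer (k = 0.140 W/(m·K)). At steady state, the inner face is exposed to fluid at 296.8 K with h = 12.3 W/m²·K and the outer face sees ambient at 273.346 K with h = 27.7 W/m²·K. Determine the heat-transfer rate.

Series thermal resistances, inner to outer:
  R_conv,in = 1/(hA) = 1/(12.3·47.4) = 0.001715 K/W
  R_concrete = L/(kA) = 0.112/(1.60·47.4) = 0.001477 K/W
  R_gypsum board = L/(kA) = 0.204/(0.140·47.4) = 0.03074 K/W
  R_conv,out = 1/(hA) = 1/(27.7·47.4) = 7.616×10^-4 K/W
ΣR = 0.001715 + 0.001477 + 0.03074 + 7.616×10^-4 = 0.03469 K/W
Q = ΔT/ΣR = (296.8 K − 273.346 K)/0.03469 = 676 W

Q = 676 W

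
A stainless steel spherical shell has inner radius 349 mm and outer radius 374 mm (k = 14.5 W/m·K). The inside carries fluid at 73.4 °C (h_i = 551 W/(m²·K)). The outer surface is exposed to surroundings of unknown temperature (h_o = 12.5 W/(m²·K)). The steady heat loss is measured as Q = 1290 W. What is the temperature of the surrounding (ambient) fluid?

T_out = 11.8 °C

Series resistances:
  R_conv,in = 1/(4πr²h) = 1/(4π·0.349²·551) = 0.001186 K/W
  R_stainless steel = (1/0.349 − 1/0.374)/(4πk) = 0.1915/(4π·14.5) = 0.001051 K/W
  R_conv,out = 1/(4πr²h) = 1/(4π·0.374²·12.5) = 0.04551 K/W
ΣR = 0.04775 K/W
ΔT = Q·ΣR = 1290 × 0.04775 = 61.60 K
Heat flows outward, so T_out = T_in − ΔT = 73.4 − 61.60 = 11.8 °C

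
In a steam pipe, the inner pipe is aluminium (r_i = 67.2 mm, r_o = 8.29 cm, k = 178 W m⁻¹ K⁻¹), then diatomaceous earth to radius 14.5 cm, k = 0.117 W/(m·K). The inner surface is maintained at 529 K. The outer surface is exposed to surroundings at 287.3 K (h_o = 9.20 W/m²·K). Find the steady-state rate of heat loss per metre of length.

Q' = 275 W/m

Series thermal resistances, inner to outer:
  R'_aluminium = ln(0.0829/0.0672)/(2πk) = 0.2100/(2π·178) = 1.877×10^-4 m·K/W
  R'_diatomaceous earth = ln(0.145/0.0829)/(2πk) = 0.5591/(2π·0.117) = 0.7605 m·K/W
  R'_conv,out = 1/(2πr h) = 1/(2π·0.145·9.20) = 0.1193 m·K/W
ΣR = 1.877×10^-4 + 0.7605 + 0.1193 = 0.8800 m·K/W
Q' = ΔT/ΣR = (529 K − 287.3 K)/0.8800 = 275 W/m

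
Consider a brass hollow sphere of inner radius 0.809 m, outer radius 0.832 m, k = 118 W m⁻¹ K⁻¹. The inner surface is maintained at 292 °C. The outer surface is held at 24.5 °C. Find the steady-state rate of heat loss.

Q = 11600 kW

Q = 4πk·ΔT/(1/r₁ − 1/r₂) = 4π × 118 × 267.5 / (1/0.809 − 1/0.832) = 1.16×10^7 W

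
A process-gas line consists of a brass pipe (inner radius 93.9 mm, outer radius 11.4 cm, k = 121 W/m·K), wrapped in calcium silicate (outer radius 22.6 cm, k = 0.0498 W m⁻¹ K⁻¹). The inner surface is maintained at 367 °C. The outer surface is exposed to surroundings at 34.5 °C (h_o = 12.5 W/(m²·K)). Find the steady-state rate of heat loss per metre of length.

Series thermal resistances, inner to outer:
  R'_brass = ln(0.114/0.0939)/(2πk) = 0.1940/(2π·121) = 2.551×10^-4 m·K/W
  R'_calcium silicate = ln(0.226/0.114)/(2πk) = 0.6843/(2π·0.0498) = 2.187 m·K/W
  R'_conv,out = 1/(2πr h) = 1/(2π·0.226·12.5) = 0.05634 m·K/W
ΣR = 2.551×10^-4 + 2.187 + 0.05634 = 2.244 m·K/W
Q' = ΔT/ΣR = (367 °C − 34.5 °C)/2.244 = 148 W/m

Q' = 148 W/m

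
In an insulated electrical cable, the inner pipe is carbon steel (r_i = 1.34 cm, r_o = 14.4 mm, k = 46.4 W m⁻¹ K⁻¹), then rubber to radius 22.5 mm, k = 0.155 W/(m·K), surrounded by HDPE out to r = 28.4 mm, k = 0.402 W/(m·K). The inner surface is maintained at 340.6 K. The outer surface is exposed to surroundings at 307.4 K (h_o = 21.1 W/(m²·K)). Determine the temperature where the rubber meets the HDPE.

T = 322.0 K

Resistance network (inner→outer):
  R'_carbon steel = ln(0.0144/0.0134)/(2πk) = 0.07197/(2π·46.4) = 2.469×10^-4 m·K/W
  R'_rubber = ln(0.0225/0.0144)/(2πk) = 0.4463/(2π·0.155) = 0.4583 m·K/W
  R'_HDPE = ln(0.0284/0.0225)/(2πk) = 0.2329/(2π·0.402) = 0.09220 m·K/W
  R'_conv,out = 1/(2πr h) = 1/(2π·0.0284·21.1) = 0.2656 m·K/W
ΣR = 2.469×10^-4 + 0.4583 + 0.09220 + 0.2656 = 0.8163 m·K/W
Q' = ΔT/ΣR = (340.6 K − 307.4 K)/0.8163 = 40.67 W/m
From the inner boundary to the rubber/HDPE interface, ΣR_partial = 0.4585 m·K/W.
T_interface = T_in − Q'·ΣR_partial = 340.6 K − (40.67)(0.4585) = 322.0 K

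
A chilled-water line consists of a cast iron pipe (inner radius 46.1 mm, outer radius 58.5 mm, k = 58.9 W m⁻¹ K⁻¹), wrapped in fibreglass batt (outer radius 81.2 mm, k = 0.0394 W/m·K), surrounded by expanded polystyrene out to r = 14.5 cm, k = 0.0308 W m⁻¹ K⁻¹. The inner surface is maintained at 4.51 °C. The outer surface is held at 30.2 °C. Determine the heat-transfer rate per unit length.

Q' = 5.95 W/m

Resistance network (inner→outer):
  R'_cast iron = ln(0.0585/0.0461)/(2πk) = 0.2382/(2π·58.9) = 6.437×10^-4 m·K/W
  R'_fibreglass batt = ln(0.0812/0.0585)/(2πk) = 0.3279/(2π·0.0394) = 1.324 m·K/W
  R'_expanded polystyrene = ln(0.145/0.0812)/(2πk) = 0.5798/(2π·0.0308) = 2.996 m·K/W
ΣR = 6.437×10^-4 + 1.324 + 2.996 = 4.321 m·K/W
Q' = ΔT/ΣR = (4.51 °C − 30.2 °C)/4.321 = -5.95 W/m
(Negative Q' ⇒ heat flows inward; heat gain = 5.95 W/m.)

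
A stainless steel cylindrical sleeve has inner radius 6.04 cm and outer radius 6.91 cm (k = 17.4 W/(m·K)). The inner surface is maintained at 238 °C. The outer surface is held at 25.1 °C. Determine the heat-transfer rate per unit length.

Q' = 2πk·ΔT/ln(r₂/r₁) = 2π × 17.4 × 212.9 / ln(0.0691/0.0604) = 1.73×10^5 W/m

Q' = 173 kW/m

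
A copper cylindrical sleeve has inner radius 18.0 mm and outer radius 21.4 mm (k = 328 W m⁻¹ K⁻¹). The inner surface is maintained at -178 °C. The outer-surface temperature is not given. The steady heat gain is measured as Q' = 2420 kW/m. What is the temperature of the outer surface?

Series resistances:
  R'_copper = ln(0.0214/0.0180)/(2πk) = 0.1730/(2π·328) = 8.395×10^-5 m·K/W
ΣR = 8.395×10^-5 m·K/W
ΔT = Q'·ΣR = 2.42×10^6 × 8.395×10^-5 = 203.2 K
Heat flows inward, so T_out = T_in + ΔT = -178 + 203.2 = 25.2 °C

T_out = 25.2 °C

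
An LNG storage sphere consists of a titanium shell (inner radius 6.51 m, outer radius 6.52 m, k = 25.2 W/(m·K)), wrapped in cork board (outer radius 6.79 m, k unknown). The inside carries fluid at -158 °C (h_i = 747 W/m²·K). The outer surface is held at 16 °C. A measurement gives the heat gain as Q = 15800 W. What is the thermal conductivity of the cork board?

k = 0.0441 W/m·K

ΣR = ΔT/Q = |-158 − 16|/15800 = 0.01101 K/W
Known resistances:
  R_conv,in = 1/(4πr²h) = 1/(4π·6.51²·747) = 2.514×10^-6 K/W
  R_titanium = (1/6.51 − 1/6.52)/(4πk) = 2.356×10^-4/(4π·25.2) = 7.440×10^-7 K/W
R_cork board = ΣR − ΣR_known = 0.01101 − 3.258×10^-6 = 0.01101 K/W
(1/r₁−1/r₂)/(4πk) = 0.01101 ⇒ k = 0.006099/(4π·0.01101) = 0.0441 W/m·K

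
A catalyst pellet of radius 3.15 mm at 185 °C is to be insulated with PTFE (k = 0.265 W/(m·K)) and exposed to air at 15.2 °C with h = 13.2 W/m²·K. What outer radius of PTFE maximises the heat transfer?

For a sphere, r_cr = 2k_ins/h = 2·0.265/13.2 = 0.0402 m = 4.02 cm

r_cr = 4.02 cm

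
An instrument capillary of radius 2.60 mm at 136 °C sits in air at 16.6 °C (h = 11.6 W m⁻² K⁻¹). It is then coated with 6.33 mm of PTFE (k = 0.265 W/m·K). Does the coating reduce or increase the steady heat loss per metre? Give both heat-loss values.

increases: 22.6 → 52.4 W/m

Critical radius for a cylinder: r_cr = k/h = 0.0228 m = 2.28 cm.
Outer radius after coating: r₂ = 0.00260 + 0.00633 = 0.00893 m.
Since r₁ < r_cr and r₂ ≤ r_cr, the coating moves toward the maximum at r_cr — heat loss rises.
Bare: R = 1/(2πr₁h) = 5.277 m·K/W; Q = 119.4/5.277 = 22.6 W/m.
Coated: R = R_cond + R_conv = 2.277 m·K/W; Q = 119.4/2.277 = 52.4 W/m.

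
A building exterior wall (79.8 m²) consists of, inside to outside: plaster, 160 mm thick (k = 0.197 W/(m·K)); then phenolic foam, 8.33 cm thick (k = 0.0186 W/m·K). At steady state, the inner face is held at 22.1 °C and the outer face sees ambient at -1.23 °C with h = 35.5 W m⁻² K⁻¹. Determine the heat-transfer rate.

Q = 350 W

Series thermal resistances, inner to outer:
  R_plaster = L/(kA) = 0.160/(0.197·79.8) = 0.01018 K/W
  R_phenolic foam = L/(kA) = 0.0833/(0.0186·79.8) = 0.05612 K/W
  R_conv,out = 1/(hA) = 1/(35.5·79.8) = 3.530×10^-4 K/W
ΣR = 0.01018 + 0.05612 + 3.530×10^-4 = 0.06665 K/W
Q = ΔT/ΣR = (22.1 °C − -1.23 °C)/0.06665 = 350 W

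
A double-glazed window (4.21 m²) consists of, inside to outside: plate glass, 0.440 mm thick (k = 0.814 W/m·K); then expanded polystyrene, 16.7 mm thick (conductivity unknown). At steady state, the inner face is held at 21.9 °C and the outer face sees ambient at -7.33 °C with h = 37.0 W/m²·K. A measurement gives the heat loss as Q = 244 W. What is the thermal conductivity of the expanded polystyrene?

ΣR = ΔT/Q = |21.9 − -7.33|/244 = 0.1198 K/W
Known resistances:
  R_plate glass = L/(kA) = 4.40×10^-4/(0.814·4.21) = 1.284×10^-4 K/W
  R_conv,out = 1/(hA) = 1/(37.0·4.21) = 0.006420 K/W
R_expanded polystyrene = ΣR − ΣR_known = 0.1198 − 0.006548 = 0.1133 K/W
L/(kA) = 0.1133 ⇒ k = 0.0167/(0.1133·4.21) = 0.0350 W/m·K

k = 0.0350 W/m·K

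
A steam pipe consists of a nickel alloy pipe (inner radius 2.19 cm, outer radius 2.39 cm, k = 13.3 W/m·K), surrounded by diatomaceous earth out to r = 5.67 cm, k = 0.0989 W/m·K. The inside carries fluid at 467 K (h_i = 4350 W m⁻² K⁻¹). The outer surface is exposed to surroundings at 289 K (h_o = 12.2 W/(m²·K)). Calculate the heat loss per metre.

Treat each layer as a resistance in series:
  R'_conv,in = 1/(2πr h) = 1/(2π·0.0219·4350) = 0.001671 m·K/W
  R'_nickel alloy = ln(0.0239/0.0219)/(2πk) = 0.08739/(2π·13.3) = 0.001046 m·K/W
  R'_diatomaceous earth = ln(0.0567/0.0239)/(2πk) = 0.8639/(2π·0.0989) = 1.390 m·K/W
  R'_conv,out = 1/(2πr h) = 1/(2π·0.0567·12.2) = 0.2301 m·K/W
ΣR = 0.001671 + 0.001046 + 1.390 + 0.2301 = 1.623 m·K/W
Q' = ΔT/ΣR = (467 K − 289 K)/1.623 = 110 W/m

Q' = 110 W/m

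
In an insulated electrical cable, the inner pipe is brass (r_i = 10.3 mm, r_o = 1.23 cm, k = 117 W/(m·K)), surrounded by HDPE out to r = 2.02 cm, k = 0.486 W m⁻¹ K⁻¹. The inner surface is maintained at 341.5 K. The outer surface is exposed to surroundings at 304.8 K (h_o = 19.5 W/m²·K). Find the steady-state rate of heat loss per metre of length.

Treat each layer as a resistance in series:
  R'_brass = ln(0.0123/0.0103)/(2πk) = 0.1775/(2π·117) = 2.414×10^-4 m·K/W
  R'_HDPE = ln(0.0202/0.0123)/(2πk) = 0.4961/(2π·0.486) = 0.1625 m·K/W
  R'_conv,out = 1/(2πr h) = 1/(2π·0.0202·19.5) = 0.4040 m·K/W
ΣR = 2.414×10^-4 + 0.1625 + 0.4040 = 0.5667 m·K/W
Q' = ΔT/ΣR = (341.5 K − 304.8 K)/0.5667 = 64.8 W/m

Q' = 64.8 W/m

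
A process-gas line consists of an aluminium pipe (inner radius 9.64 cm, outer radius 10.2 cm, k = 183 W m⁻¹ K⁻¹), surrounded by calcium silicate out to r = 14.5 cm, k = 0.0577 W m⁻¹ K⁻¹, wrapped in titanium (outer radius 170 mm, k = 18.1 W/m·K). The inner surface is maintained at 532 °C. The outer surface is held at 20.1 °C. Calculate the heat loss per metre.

Resistance network (inner→outer):
  R'_aluminium = ln(0.102/0.0964)/(2πk) = 0.05647/(2π·183) = 4.911×10^-5 m·K/W
  R'_calcium silicate = ln(0.145/0.102)/(2πk) = 0.3518/(2π·0.0577) = 0.9703 m·K/W
  R'_titanium = ln(0.170/0.145)/(2πk) = 0.1591/(2π·18.1) = 0.001399 m·K/W
ΣR = 4.911×10^-5 + 0.9703 + 0.001399 = 0.9717 m·K/W
Q' = ΔT/ΣR = (532 °C − 20.1 °C)/0.9717 = 527 W/m

Q' = 527 W/m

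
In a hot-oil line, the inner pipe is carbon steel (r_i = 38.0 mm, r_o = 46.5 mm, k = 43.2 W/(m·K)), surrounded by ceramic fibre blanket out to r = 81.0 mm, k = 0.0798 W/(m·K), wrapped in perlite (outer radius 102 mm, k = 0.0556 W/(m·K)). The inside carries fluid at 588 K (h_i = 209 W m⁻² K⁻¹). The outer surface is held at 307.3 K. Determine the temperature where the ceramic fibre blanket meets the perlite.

Treat each layer as a resistance in series:
  R'_conv,in = 1/(2πr h) = 1/(2π·0.0380·209) = 0.02004 m·K/W
  R'_carbon steel = ln(0.0465/0.0380)/(2πk) = 0.2019/(2π·43.2) = 7.437×10^-4 m·K/W
  R'_ceramic fibre blanket = ln(0.0810/0.0465)/(2πk) = 0.5550/(2π·0.0798) = 1.107 m·K/W
  R'_perlite = ln(0.102/0.0810)/(2πk) = 0.2305/(2π·0.0556) = 0.6599 m·K/W
ΣR = 0.02004 + 7.437×10^-4 + 1.107 + 0.6599 = 1.788 m·K/W
Q' = ΔT/ΣR = (588 K − 307.3 K)/1.788 = 157.0 W/m
From the inner boundary to the ceramic fibre blanket/perlite interface, ΣR_partial = 1.128 m·K/W.
T_interface = T_in − Q'·ΣR_partial = 588 K − (157.0)(1.128) = 411 K

T = 411 K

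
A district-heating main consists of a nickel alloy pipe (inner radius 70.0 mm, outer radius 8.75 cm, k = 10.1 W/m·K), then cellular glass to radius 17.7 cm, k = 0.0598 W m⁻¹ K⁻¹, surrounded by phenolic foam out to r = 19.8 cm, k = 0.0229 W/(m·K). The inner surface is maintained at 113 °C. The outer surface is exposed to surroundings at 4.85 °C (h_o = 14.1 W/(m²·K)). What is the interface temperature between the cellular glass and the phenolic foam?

T = 38.2 °C

Series thermal resistances, inner to outer:
  R'_nickel alloy = ln(0.0875/0.0700)/(2πk) = 0.2231/(2π·10.1) = 0.003516 m·K/W
  R'_cellular glass = ln(0.177/0.0875)/(2πk) = 0.7045/(2π·0.0598) = 1.875 m·K/W
  R'_phenolic foam = ln(0.198/0.177)/(2πk) = 0.1121/(2π·0.0229) = 0.7792 m·K/W
  R'_conv,out = 1/(2πr h) = 1/(2π·0.198·14.1) = 0.05701 m·K/W
ΣR = 0.003516 + 1.875 + 0.7792 + 0.05701 = 2.715 m·K/W
Q' = ΔT/ΣR = (113 °C − 4.85 °C)/2.715 = 39.83 W/m
From the inner boundary to the cellular glass/phenolic foam interface, ΣR_partial = 1.879 m·K/W.
T_interface = T_in − Q'·ΣR_partial = 113 °C − (39.83)(1.879) = 38.2 °C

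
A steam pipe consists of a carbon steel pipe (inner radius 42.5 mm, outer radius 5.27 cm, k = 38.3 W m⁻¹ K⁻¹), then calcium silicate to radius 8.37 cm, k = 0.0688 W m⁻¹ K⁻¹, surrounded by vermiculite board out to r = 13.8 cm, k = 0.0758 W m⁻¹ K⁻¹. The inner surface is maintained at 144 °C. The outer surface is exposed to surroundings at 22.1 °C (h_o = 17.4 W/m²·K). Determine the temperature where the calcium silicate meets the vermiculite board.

Treat each layer as a resistance in series:
  R'_carbon steel = ln(0.0527/0.0425)/(2πk) = 0.2151/(2π·38.3) = 8.939×10^-4 m·K/W
  R'_calcium silicate = ln(0.0837/0.0527)/(2πk) = 0.4626/(2π·0.0688) = 1.070 m·K/W
  R'_vermiculite board = ln(0.138/0.0837)/(2πk) = 0.5000/(2π·0.0758) = 1.050 m·K/W
  R'_conv,out = 1/(2πr h) = 1/(2π·0.138·17.4) = 0.06628 m·K/W
ΣR = 8.939×10^-4 + 1.070 + 1.050 + 0.06628 = 2.187 m·K/W
Q' = ΔT/ΣR = (144 °C − 22.1 °C)/2.187 = 55.74 W/m
From the inner boundary to the calcium silicate/vermiculite board interface, ΣR_partial = 1.071 m·K/W.
T_interface = T_in − Q'·ΣR_partial = 144 °C − (55.74)(1.071) = 84.3 °C

T = 84.3 °C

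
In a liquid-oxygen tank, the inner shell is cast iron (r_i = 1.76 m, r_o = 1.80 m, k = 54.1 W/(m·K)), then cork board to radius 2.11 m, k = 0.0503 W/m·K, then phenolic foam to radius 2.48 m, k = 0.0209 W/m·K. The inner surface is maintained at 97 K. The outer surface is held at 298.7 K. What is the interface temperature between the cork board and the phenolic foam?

Series thermal resistances, inner to outer:
  R_cast iron = (1/1.76 − 1/1.80)/(4πk) = 0.01263/(4π·54.1) = 1.857×10^-5 K/W
  R_cork board = (1/1.80 − 1/2.11)/(4πk) = 0.08162/(4π·0.0503) = 0.1291 K/W
  R_phenolic foam = (1/2.11 − 1/2.48)/(4πk) = 0.07071/(4π·0.0209) = 0.2692 K/W
ΣR = 1.857×10^-5 + 0.1291 + 0.2692 = 0.3983 K/W
Q = ΔT/ΣR = (97 K − 298.7 K)/0.3983 = -506.4 W
From the inner boundary to the cork board/phenolic foam interface, ΣR_partial = 0.1291 K/W.
T_interface = T_in − Q·ΣR_partial = 97 K − (-506.4)(0.1291) = 162 K

T = 162 K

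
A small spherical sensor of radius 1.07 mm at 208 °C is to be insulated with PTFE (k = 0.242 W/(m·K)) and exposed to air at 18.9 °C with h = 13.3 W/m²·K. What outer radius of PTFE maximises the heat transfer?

For a sphere, r_cr = 2k_ins/h = 2·0.242/13.3 = 0.0364 m = 3.64 cm

r_cr = 3.64 cm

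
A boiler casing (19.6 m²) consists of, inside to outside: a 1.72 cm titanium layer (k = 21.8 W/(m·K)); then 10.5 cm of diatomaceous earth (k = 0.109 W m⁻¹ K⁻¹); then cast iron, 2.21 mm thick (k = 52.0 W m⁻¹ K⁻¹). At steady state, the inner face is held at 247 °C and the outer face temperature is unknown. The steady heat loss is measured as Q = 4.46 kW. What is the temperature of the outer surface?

Sum the resistances:
  R_titanium = L/(kA) = 0.0172/(21.8·19.6) = 4.025×10^-5 K/W
  R_diatomaceous earth = L/(kA) = 0.105/(0.109·19.6) = 0.04915 K/W
  R_cast iron = L/(kA) = 0.00221/(52.0·19.6) = 2.168×10^-6 K/W
ΣR = 0.04919 K/W
ΔT = Q·ΣR = 4460 × 0.04919 = 219.4 K
Heat flows outward, so T_out = T_in − ΔT = 247 − 219.4 = 27.6 °C

T_out = 27.6 °C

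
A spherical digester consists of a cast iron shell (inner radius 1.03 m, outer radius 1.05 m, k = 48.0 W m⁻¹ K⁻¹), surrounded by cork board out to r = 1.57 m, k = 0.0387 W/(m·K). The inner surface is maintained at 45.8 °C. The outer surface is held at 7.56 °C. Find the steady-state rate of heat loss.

Q = 59.0 W

Series thermal resistances, inner to outer:
  R_cast iron = (1/1.03 − 1/1.05)/(4πk) = 0.01849/(4π·48.0) = 3.066×10^-5 K/W
  R_cork board = (1/1.05 − 1/1.57)/(4πk) = 0.3154/(4π·0.0387) = 0.6486 K/W
ΣR = 3.066×10^-5 + 0.6486 = 0.6486 K/W
Q = ΔT/ΣR = (45.8 °C − 7.56 °C)/0.6486 = 59.0 W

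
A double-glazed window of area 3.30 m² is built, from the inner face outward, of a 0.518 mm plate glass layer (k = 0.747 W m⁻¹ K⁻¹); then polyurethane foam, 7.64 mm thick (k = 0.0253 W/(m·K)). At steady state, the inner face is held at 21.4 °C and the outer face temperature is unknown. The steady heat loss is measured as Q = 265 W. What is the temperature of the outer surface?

T_out = -2.91 °C

Sum the resistances:
  R_plate glass = L/(kA) = 5.18×10^-4/(0.747·3.30) = 2.101×10^-4 K/W
  R_polyurethane foam = L/(kA) = 0.00764/(0.0253·3.30) = 0.09151 K/W
ΣR = 0.09172 K/W
ΔT = Q·ΣR = 265 × 0.09172 = 24.31 K
Heat flows outward, so T_out = T_in − ΔT = 21.4 − 24.31 = -2.91 °C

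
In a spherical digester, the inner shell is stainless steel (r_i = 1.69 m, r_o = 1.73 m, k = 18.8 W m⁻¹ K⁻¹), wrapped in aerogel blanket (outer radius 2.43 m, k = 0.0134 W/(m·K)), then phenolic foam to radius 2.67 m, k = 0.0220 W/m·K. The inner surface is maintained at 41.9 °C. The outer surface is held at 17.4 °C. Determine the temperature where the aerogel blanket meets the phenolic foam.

Resistance network (inner→outer):
  R_stainless steel = (1/1.69 − 1/1.73)/(4πk) = 0.01368/(4π·18.8) = 5.791×10^-5 K/W
  R_aerogel blanket = (1/1.73 − 1/2.43)/(4πk) = 0.1665/(4π·0.0134) = 0.9889 K/W
  R_phenolic foam = (1/2.43 − 1/2.67)/(4πk) = 0.03699/(4π·0.0220) = 0.1338 K/W
ΣR = 5.791×10^-5 + 0.9889 + 0.1338 = 1.123 K/W
Q = ΔT/ΣR = (41.9 °C − 17.4 °C)/1.123 = 21.82 W
From the inner boundary to the aerogel blanket/phenolic foam interface, ΣR_partial = 0.9890 K/W.
T_interface = T_in − Q·ΣR_partial = 41.9 °C − (21.82)(0.9890) = 20.3 °C

T = 20.3 °C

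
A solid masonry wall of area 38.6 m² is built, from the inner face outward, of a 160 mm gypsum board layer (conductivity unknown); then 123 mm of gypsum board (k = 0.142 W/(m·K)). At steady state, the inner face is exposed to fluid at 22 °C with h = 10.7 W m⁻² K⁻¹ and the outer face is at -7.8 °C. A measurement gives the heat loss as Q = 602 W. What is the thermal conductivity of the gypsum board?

ΣR = ΔT/Q = |22 − -7.8|/602 = 0.04950 K/W
Known resistances:
  R_conv,in = 1/(hA) = 1/(10.7·38.6) = 0.002421 K/W
  R_gypsum board = L/(kA) = 0.123/(0.142·38.6) = 0.02244 K/W
R_gypsum board = ΣR − ΣR_known = 0.04950 − 0.02486 = 0.02464 K/W
L/(kA) = 0.02464 ⇒ k = 0.160/(0.02464·38.6) = 0.168 W/m·K

k = 0.168 W/m·K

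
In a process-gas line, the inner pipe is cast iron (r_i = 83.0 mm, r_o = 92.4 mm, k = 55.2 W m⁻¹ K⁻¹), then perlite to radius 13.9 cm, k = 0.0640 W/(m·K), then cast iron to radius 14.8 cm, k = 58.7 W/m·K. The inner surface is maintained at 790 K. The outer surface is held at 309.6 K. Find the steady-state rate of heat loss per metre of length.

Q' = 473 W/m

Treat each layer as a resistance in series:
  R'_cast iron = ln(0.0924/0.0830)/(2πk) = 0.1073/(2π·55.2) = 3.093×10^-4 m·K/W
  R'_perlite = ln(0.139/0.0924)/(2πk) = 0.4083/(2π·0.0640) = 1.015 m·K/W
  R'_cast iron = ln(0.148/0.139)/(2πk) = 0.06274/(2π·58.7) = 1.701×10^-4 m·K/W
ΣR = 3.093×10^-4 + 1.015 + 1.701×10^-4 = 1.015 m·K/W
Q' = ΔT/ΣR = (790 K − 309.6 K)/1.015 = 473 W/m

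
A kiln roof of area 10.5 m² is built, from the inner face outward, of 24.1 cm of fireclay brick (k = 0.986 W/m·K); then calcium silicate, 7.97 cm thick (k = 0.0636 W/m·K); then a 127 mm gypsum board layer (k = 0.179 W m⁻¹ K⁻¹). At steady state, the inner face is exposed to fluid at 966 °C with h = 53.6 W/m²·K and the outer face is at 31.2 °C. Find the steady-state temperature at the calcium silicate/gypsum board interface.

Series thermal resistances, inner to outer:
  R_conv,in = 1/(hA) = 1/(53.6·10.5) = 0.001777 K/W
  R_fireclay brick = L/(kA) = 0.241/(0.986·10.5) = 0.02328 K/W
  R_calcium silicate = L/(kA) = 0.0797/(0.0636·10.5) = 0.1193 K/W
  R_gypsum board = L/(kA) = 0.127/(0.179·10.5) = 0.06757 K/W
ΣR = 0.001777 + 0.02328 + 0.1193 + 0.06757 = 0.2119 K/W
Q = ΔT/ΣR = (966 °C − 31.2 °C)/0.2119 = 4412 W
From the inner boundary to the calcium silicate/gypsum board interface, ΣR_partial = 0.1444 K/W.
T_interface = T_in − Q·ΣR_partial = 966 °C − (4412)(0.1444) = 329 °C

T = 329 °C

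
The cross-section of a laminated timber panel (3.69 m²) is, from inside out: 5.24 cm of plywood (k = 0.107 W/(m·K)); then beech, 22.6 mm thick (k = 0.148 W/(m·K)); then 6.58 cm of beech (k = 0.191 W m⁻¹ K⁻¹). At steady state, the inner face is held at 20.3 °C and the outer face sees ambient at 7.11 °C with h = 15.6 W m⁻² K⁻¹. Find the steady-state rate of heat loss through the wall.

Series thermal resistances, inner to outer:
  R_plywood = L/(kA) = 0.0524/(0.107·3.69) = 0.1327 K/W
  R_beech = L/(kA) = 0.0226/(0.148·3.69) = 0.04138 K/W
  R_beech = L/(kA) = 0.0658/(0.191·3.69) = 0.09336 K/W
  R_conv,out = 1/(hA) = 1/(15.6·3.69) = 0.01737 K/W
ΣR = 0.1327 + 0.04138 + 0.09336 + 0.01737 = 0.2848 K/W
Q = ΔT/ΣR = (20.3 °C − 7.11 °C)/0.2848 = 46.3 W

Q = 46.3 W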